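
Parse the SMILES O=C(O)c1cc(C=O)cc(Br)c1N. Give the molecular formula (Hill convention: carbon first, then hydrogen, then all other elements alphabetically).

C8H6BrNO3

Walk through each heavy atom and fill implicit hydrogens from standard valence (C 4, N 3, O 2, S 2, halogen 1); for lowercase aromatic atoms, an aromatic c carries 1 H when it has two neighbours and 0 H with three, and aromatic n carries 0 H:
  atom 1: O, bond orders sum to 2 (valence 2) → 0 H
  atom 2: C, bond orders sum to 4 (valence 4) → 0 H
  atom 3: O, bond orders sum to 1 (valence 2) → 1 H
  atom 4: aromatic c, 3 neighbours → 0 H
  atom 5: aromatic c, 2 neighbours → 1 H
  atom 6: aromatic c, 3 neighbours → 0 H
  atom 7: C, bond orders sum to 3 (valence 4) → 1 H
  atom 8: O, bond orders sum to 2 (valence 2) → 0 H
  atom 9: aromatic c, 2 neighbours → 1 H
  atom 10: aromatic c, 3 neighbours → 0 H
  atom 11: Br (halogen, monovalent) → 0 H
  atom 12: aromatic c, 3 neighbours → 0 H
  atom 13: N, bond orders sum to 1 (valence 3) → 2 H
Totals → C:8, H:6, Br:1, N:1, O:3.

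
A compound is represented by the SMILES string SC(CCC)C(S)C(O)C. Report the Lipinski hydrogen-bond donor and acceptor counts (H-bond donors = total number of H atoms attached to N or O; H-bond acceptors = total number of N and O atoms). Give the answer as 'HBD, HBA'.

Donors: find every N or O and count the H atoms it carries.
  atom 9 (O): bond orders sum to 1 → 1 H
Lipinski HBD = 1.
Acceptors: N atoms = 0, O atoms = 1 → HBA = 1.

1, 1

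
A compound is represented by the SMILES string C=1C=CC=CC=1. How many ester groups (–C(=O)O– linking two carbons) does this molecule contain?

0

Scan the SMILES for the ester motif — none present.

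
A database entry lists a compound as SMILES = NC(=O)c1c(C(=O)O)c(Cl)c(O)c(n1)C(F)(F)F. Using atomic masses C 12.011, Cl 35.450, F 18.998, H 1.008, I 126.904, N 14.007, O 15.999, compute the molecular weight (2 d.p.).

284.57 g/mol

First, the molecular formula is C8H4ClF3N2O4 (counting implicit H from valence).
  C: 8 × 12.011 = 96.088
  Cl: 1 × 35.450 = 35.450
  F: 3 × 18.998 = 56.994
  H: 4 × 1.008 = 4.032
  N: 2 × 14.007 = 28.014
  O: 4 × 15.999 = 63.996
Sum: 8×12.011 + 1×35.450 + 3×18.998 + 4×1.008 + 2×14.007 + 4×15.999 = 284.574 → 284.57 g/mol.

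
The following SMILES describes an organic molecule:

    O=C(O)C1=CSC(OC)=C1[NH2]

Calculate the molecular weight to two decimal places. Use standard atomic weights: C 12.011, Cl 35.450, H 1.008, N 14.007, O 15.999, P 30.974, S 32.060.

First, the molecular formula is C6H7NO3S (counting implicit H from valence).
  C: 6 × 12.011 = 72.066
  H: 7 × 1.008 = 7.056
  N: 1 × 14.007 = 14.007
  O: 3 × 15.999 = 47.997
  S: 1 × 32.060 = 32.060
Sum: 6×12.011 + 7×1.008 + 1×14.007 + 3×15.999 + 1×32.060 = 173.186 → 173.19 g/mol.

173.19 g/mol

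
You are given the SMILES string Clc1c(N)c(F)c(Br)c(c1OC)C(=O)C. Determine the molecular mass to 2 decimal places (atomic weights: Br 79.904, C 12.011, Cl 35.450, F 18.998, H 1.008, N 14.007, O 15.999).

First, the molecular formula is C9H8BrClFNO2 (counting implicit H from valence).
  Br: 1 × 79.904 = 79.904
  C: 9 × 12.011 = 108.099
  Cl: 1 × 35.450 = 35.450
  F: 1 × 18.998 = 18.998
  H: 8 × 1.008 = 8.064
  N: 1 × 14.007 = 14.007
  O: 2 × 15.999 = 31.998
Sum: 1×79.904 + 9×12.011 + 1×35.450 + 1×18.998 + 8×1.008 + 1×14.007 + 2×15.999 = 296.520 → 296.52 g/mol.

296.52 g/mol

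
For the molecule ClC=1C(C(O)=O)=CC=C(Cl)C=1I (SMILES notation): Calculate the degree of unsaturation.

5

Molecular formula: C7H3Cl2IO2.
DoU = (2C + 2 + N − H − X) / 2, where X is the halogen count and O/S are ignored.
    = (2·7 + 2 + 0 − 3 − 3) / 2 = 10 / 2 = 5.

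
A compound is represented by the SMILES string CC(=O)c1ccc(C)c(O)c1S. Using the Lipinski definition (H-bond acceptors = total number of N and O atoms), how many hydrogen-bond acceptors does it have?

N atoms: 0; O atoms: 2.
Lipinski HBA = 0 + 2 = 2.

2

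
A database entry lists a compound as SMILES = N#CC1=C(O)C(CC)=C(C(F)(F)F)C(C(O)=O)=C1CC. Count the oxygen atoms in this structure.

3

Scan the SMILES for O atoms (remember two-letter symbols like Cl and Br are single atoms).
Oxygen count: 3.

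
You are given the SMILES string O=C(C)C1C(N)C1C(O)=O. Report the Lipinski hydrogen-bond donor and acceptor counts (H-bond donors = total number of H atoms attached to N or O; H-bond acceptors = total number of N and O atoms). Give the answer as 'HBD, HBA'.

3, 4

Donors: find every N or O and count the H atoms it carries.
  atom 1 (O): bond orders sum to 2 → 0 H
  atom 6 (N): bond orders sum to 1 → 2 H
  atom 9 (O): bond orders sum to 1 → 1 H
  atom 10 (O): bond orders sum to 2 → 0 H
Lipinski HBD = 3.
Acceptors: N atoms = 1, O atoms = 3 → HBA = 4.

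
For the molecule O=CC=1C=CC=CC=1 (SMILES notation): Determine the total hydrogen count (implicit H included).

6

Walk through each heavy atom and fill implicit hydrogens from standard valence (C 4, N 3, O 2, S 2, halogen 1):
  atom 1: O, bond orders sum to 2 (valence 2) → 0 H
  atom 2: C, bond orders sum to 3 (valence 4) → 1 H
  atom 3: C, bond orders sum to 4 (valence 4) → 0 H
  atom 4: C, bond orders sum to 3 (valence 4) → 1 H
  atom 5: C, bond orders sum to 3 (valence 4) → 1 H
  atom 6: C, bond orders sum to 3 (valence 4) → 1 H
  atom 7: C, bond orders sum to 3 (valence 4) → 1 H
  atom 8: C, bond orders sum to 3 (valence 4) → 1 H
Total hydrogens: 6.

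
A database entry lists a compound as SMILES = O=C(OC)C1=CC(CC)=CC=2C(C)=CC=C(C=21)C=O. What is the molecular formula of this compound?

C16H16O3

Walk through each heavy atom and fill implicit hydrogens from standard valence (C 4, N 3, O 2, S 2, halogen 1):
  atom 1: O, bond orders sum to 2 (valence 2) → 0 H
  atom 2: C, bond orders sum to 4 (valence 4) → 0 H
  atom 3: O, bond orders sum to 2 (valence 2) → 0 H
  atom 4: C, bond orders sum to 1 (valence 4) → 3 H
  atom 5: C, bond orders sum to 4 (valence 4) → 0 H
  atom 6: C, bond orders sum to 3 (valence 4) → 1 H
  atom 7: C, bond orders sum to 4 (valence 4) → 0 H
  atom 8: C, bond orders sum to 2 (valence 4) → 2 H
  atom 9: C, bond orders sum to 1 (valence 4) → 3 H
  atom 10: C, bond orders sum to 3 (valence 4) → 1 H
  atom 11: C, bond orders sum to 4 (valence 4) → 0 H
  atom 12: C, bond orders sum to 4 (valence 4) → 0 H
  atom 13: C, bond orders sum to 1 (valence 4) → 3 H
  atom 14: C, bond orders sum to 3 (valence 4) → 1 H
  atom 15: C, bond orders sum to 3 (valence 4) → 1 H
  atom 16: C, bond orders sum to 4 (valence 4) → 0 H
  atom 17: C, bond orders sum to 4 (valence 4) → 0 H
  atom 18: C, bond orders sum to 3 (valence 4) → 1 H
  atom 19: O, bond orders sum to 2 (valence 2) → 0 H
Totals → C:16, H:16, O:3.
In Hill order: C16H16O3.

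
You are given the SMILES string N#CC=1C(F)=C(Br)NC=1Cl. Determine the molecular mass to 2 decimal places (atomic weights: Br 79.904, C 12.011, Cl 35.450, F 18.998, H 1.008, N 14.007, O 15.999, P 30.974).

First, the molecular formula is C5HBrClFN2 (counting implicit H from valence).
  Br: 1 × 79.904 = 79.904
  C: 5 × 12.011 = 60.055
  Cl: 1 × 35.450 = 35.450
  F: 1 × 18.998 = 18.998
  H: 1 × 1.008 = 1.008
  N: 2 × 14.007 = 28.014
Sum: 1×79.904 + 5×12.011 + 1×35.450 + 1×18.998 + 1×1.008 + 2×14.007 = 223.429 → 223.43 g/mol.

223.43 g/mol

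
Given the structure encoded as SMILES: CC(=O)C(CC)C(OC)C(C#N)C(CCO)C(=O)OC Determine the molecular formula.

C14H23NO5

Walk through each heavy atom and fill implicit hydrogens from standard valence (C 4, N 3, O 2, S 2, halogen 1):
  atom 1: C, bond orders sum to 1 (valence 4) → 3 H
  atom 2: C, bond orders sum to 4 (valence 4) → 0 H
  atom 3: O, bond orders sum to 2 (valence 2) → 0 H
  atom 4: C, bond orders sum to 3 (valence 4) → 1 H
  atom 5: C, bond orders sum to 2 (valence 4) → 2 H
  atom 6: C, bond orders sum to 1 (valence 4) → 3 H
  atom 7: C, bond orders sum to 3 (valence 4) → 1 H
  atom 8: O, bond orders sum to 2 (valence 2) → 0 H
  atom 9: C, bond orders sum to 1 (valence 4) → 3 H
  atom 10: C, bond orders sum to 3 (valence 4) → 1 H
  atom 11: C, bond orders sum to 4 (valence 4) → 0 H
  atom 12: N, bond orders sum to 3 (valence 3) → 0 H
  atom 13: C, bond orders sum to 3 (valence 4) → 1 H
  atom 14: C, bond orders sum to 2 (valence 4) → 2 H
  atom 15: C, bond orders sum to 2 (valence 4) → 2 H
  atom 16: O, bond orders sum to 1 (valence 2) → 1 H
  atom 17: C, bond orders sum to 4 (valence 4) → 0 H
  atom 18: O, bond orders sum to 2 (valence 2) → 0 H
  atom 19: O, bond orders sum to 2 (valence 2) → 0 H
  atom 20: C, bond orders sum to 1 (valence 4) → 3 H
Totals → C:14, H:23, N:1, O:5.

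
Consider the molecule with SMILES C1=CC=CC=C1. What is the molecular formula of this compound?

C6H6

Walk through each heavy atom and fill implicit hydrogens from standard valence (C 4, N 3, O 2, S 2, halogen 1):
  atom 1: C, bond orders sum to 3 (valence 4) → 1 H
  atom 2: C, bond orders sum to 3 (valence 4) → 1 H
  atom 3: C, bond orders sum to 3 (valence 4) → 1 H
  atom 4: C, bond orders sum to 3 (valence 4) → 1 H
  atom 5: C, bond orders sum to 3 (valence 4) → 1 H
  atom 6: C, bond orders sum to 3 (valence 4) → 1 H
Totals → C:6, H:6.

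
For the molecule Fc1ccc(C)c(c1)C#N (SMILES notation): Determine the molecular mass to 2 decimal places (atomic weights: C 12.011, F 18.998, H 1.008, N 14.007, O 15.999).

135.14 g/mol

First, the molecular formula is C8H6FN (counting implicit H from valence).
  C: 8 × 12.011 = 96.088
  F: 1 × 18.998 = 18.998
  H: 6 × 1.008 = 6.048
  N: 1 × 14.007 = 14.007
Sum: 8×12.011 + 1×18.998 + 6×1.008 + 1×14.007 = 135.141 → 135.14 g/mol.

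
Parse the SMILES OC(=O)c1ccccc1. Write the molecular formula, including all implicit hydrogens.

Walk through each heavy atom and fill implicit hydrogens from standard valence (C 4, N 3, O 2, S 2, halogen 1); for lowercase aromatic atoms, an aromatic c carries 1 H when it has two neighbours and 0 H with three, and aromatic n carries 0 H:
  atom 1: O, bond orders sum to 1 (valence 2) → 1 H
  atom 2: C, bond orders sum to 4 (valence 4) → 0 H
  atom 3: O, bond orders sum to 2 (valence 2) → 0 H
  atom 4: aromatic c, 3 neighbours → 0 H
  atom 5: aromatic c, 2 neighbours → 1 H
  atom 6: aromatic c, 2 neighbours → 1 H
  atom 7: aromatic c, 2 neighbours → 1 H
  atom 8: aromatic c, 2 neighbours → 1 H
  atom 9: aromatic c, 2 neighbours → 1 H
Totals → C:7, H:6, O:2.

C7H6O2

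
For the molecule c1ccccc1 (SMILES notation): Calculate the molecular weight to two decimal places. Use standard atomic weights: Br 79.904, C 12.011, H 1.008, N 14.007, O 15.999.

78.11 g/mol

First, the molecular formula is C6H6 (counting implicit H from valence).
  C: 6 × 12.011 = 72.066
  H: 6 × 1.008 = 6.048
Sum: 6×12.011 + 6×1.008 = 78.114 → 78.11 g/mol.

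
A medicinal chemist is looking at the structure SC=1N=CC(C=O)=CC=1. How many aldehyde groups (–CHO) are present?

The aldehyde motif appears at heavy-atom position 6 in the SMILES.
Other groups present: 1 thiol.
Aldehyde count: 1.

1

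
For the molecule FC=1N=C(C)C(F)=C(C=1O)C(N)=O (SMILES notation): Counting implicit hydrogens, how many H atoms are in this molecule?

6

Walk through each heavy atom and fill implicit hydrogens from standard valence (C 4, N 3, O 2, S 2, halogen 1):
  atom 1: F (halogen, monovalent) → 0 H
  atom 2: C, bond orders sum to 4 (valence 4) → 0 H
  atom 3: N, bond orders sum to 3 (valence 3) → 0 H
  atom 4: C, bond orders sum to 4 (valence 4) → 0 H
  atom 5: C, bond orders sum to 1 (valence 4) → 3 H
  atom 6: C, bond orders sum to 4 (valence 4) → 0 H
  atom 7: F (halogen, monovalent) → 0 H
  atom 8: C, bond orders sum to 4 (valence 4) → 0 H
  atom 9: C, bond orders sum to 4 (valence 4) → 0 H
  atom 10: O, bond orders sum to 1 (valence 2) → 1 H
  atom 11: C, bond orders sum to 4 (valence 4) → 0 H
  atom 12: N, bond orders sum to 1 (valence 3) → 2 H
  atom 13: O, bond orders sum to 2 (valence 2) → 0 H
Total hydrogens: 6.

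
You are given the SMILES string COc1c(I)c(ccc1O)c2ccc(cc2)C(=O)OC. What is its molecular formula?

C15H13IO4

Walk through each heavy atom and fill implicit hydrogens from standard valence (C 4, N 3, O 2, S 2, halogen 1); for lowercase aromatic atoms, an aromatic c carries 1 H when it has two neighbours and 0 H with three, and aromatic n carries 0 H:
  atom 1: C, bond orders sum to 1 (valence 4) → 3 H
  atom 2: O, bond orders sum to 2 (valence 2) → 0 H
  atom 3: aromatic c, 3 neighbours → 0 H
  atom 4: aromatic c, 3 neighbours → 0 H
  atom 5: I (halogen, monovalent) → 0 H
  atom 6: aromatic c, 3 neighbours → 0 H
  atom 7: aromatic c, 2 neighbours → 1 H
  atom 8: aromatic c, 2 neighbours → 1 H
  atom 9: aromatic c, 3 neighbours → 0 H
  atom 10: O, bond orders sum to 1 (valence 2) → 1 H
  atom 11: aromatic c, 3 neighbours → 0 H
  atom 12: aromatic c, 2 neighbours → 1 H
  atom 13: aromatic c, 2 neighbours → 1 H
  atom 14: aromatic c, 3 neighbours → 0 H
  atom 15: aromatic c, 2 neighbours → 1 H
  atom 16: aromatic c, 2 neighbours → 1 H
  atom 17: C, bond orders sum to 4 (valence 4) → 0 H
  atom 18: O, bond orders sum to 2 (valence 2) → 0 H
  atom 19: O, bond orders sum to 2 (valence 2) → 0 H
  atom 20: C, bond orders sum to 1 (valence 4) → 3 H
Totals → C:15, H:13, I:1, O:4.
In Hill order: C15H13IO4.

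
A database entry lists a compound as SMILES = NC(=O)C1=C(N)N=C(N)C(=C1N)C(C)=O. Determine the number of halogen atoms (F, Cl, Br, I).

Scan the SMILES for the halogen motif — none present.
Groups that are present: 1 amide, 1 ketone, 3 primary amine.

0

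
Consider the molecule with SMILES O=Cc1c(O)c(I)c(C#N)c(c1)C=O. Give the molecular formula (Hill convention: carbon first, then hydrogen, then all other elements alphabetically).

Walk through each heavy atom and fill implicit hydrogens from standard valence (C 4, N 3, O 2, S 2, halogen 1); for lowercase aromatic atoms, an aromatic c carries 1 H when it has two neighbours and 0 H with three, and aromatic n carries 0 H:
  atom 1: O, bond orders sum to 2 (valence 2) → 0 H
  atom 2: C, bond orders sum to 3 (valence 4) → 1 H
  atom 3: aromatic c, 3 neighbours → 0 H
  atom 4: aromatic c, 3 neighbours → 0 H
  atom 5: O, bond orders sum to 1 (valence 2) → 1 H
  atom 6: aromatic c, 3 neighbours → 0 H
  atom 7: I (halogen, monovalent) → 0 H
  atom 8: aromatic c, 3 neighbours → 0 H
  atom 9: C, bond orders sum to 4 (valence 4) → 0 H
  atom 10: N, bond orders sum to 3 (valence 3) → 0 H
  atom 11: aromatic c, 3 neighbours → 0 H
  atom 12: aromatic c, 2 neighbours → 1 H
  atom 13: C, bond orders sum to 3 (valence 4) → 1 H
  atom 14: O, bond orders sum to 2 (valence 2) → 0 H
Totals → C:9, H:4, I:1, N:1, O:3.

C9H4INO3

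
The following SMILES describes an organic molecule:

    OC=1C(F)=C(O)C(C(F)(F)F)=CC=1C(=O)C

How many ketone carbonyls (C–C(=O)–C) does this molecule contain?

1

The ketone motif appears at heavy-atom position 14 in the SMILES.
Other groups present: 2 hydroxyl.
Ketone count: 1.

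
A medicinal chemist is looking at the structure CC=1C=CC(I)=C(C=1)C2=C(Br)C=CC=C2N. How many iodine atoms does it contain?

1

Scan the SMILES for I atoms (remember two-letter symbols like Cl and Br are single atoms).
Iodine count: 1.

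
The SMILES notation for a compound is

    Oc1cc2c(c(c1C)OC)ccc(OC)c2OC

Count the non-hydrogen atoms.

Every atom symbol written in the SMILES (organic subset) is one heavy atom; implicit H are not written.
Heavy atoms by element → C:14, O:4.
Total: 18.

18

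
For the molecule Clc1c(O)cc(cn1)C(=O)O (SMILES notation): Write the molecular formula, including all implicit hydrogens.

Walk through each heavy atom and fill implicit hydrogens from standard valence (C 4, N 3, O 2, S 2, halogen 1); for lowercase aromatic atoms, an aromatic c carries 1 H when it has two neighbours and 0 H with three, and aromatic n carries 0 H:
  atom 1: Cl (halogen, monovalent) → 0 H
  atom 2: aromatic c, 3 neighbours → 0 H
  atom 3: aromatic c, 3 neighbours → 0 H
  atom 4: O, bond orders sum to 1 (valence 2) → 1 H
  atom 5: aromatic c, 2 neighbours → 1 H
  atom 6: aromatic c, 3 neighbours → 0 H
  atom 7: aromatic c, 2 neighbours → 1 H
  atom 8: aromatic n, 2 neighbours → 0 H
  atom 9: C, bond orders sum to 4 (valence 4) → 0 H
  atom 10: O, bond orders sum to 2 (valence 2) → 0 H
  atom 11: O, bond orders sum to 1 (valence 2) → 1 H
Totals → C:6, H:4, Cl:1, N:1, O:3.

C6H4ClNO3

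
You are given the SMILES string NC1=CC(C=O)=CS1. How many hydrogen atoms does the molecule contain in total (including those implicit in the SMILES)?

5

Walk through each heavy atom and fill implicit hydrogens from standard valence (C 4, N 3, O 2, S 2, halogen 1):
  atom 1: N, bond orders sum to 1 (valence 3) → 2 H
  atom 2: C, bond orders sum to 4 (valence 4) → 0 H
  atom 3: C, bond orders sum to 3 (valence 4) → 1 H
  atom 4: C, bond orders sum to 4 (valence 4) → 0 H
  atom 5: C, bond orders sum to 3 (valence 4) → 1 H
  atom 6: O, bond orders sum to 2 (valence 2) → 0 H
  atom 7: C, bond orders sum to 3 (valence 4) → 1 H
  atom 8: S, bond orders sum to 2 (valence 2) → 0 H
Total hydrogens: 5.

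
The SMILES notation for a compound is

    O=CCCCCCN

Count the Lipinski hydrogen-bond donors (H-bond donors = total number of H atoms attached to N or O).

2

Donors: find every N or O and count the H atoms it carries.
  atom 1 (O): bond orders sum to 2 → 0 H
  atom 8 (N): bond orders sum to 1 → 2 H
Lipinski HBD = 2.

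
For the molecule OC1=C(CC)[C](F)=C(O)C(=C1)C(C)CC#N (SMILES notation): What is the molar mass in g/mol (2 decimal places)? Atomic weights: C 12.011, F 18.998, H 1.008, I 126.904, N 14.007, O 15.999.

223.25 g/mol

First, the molecular formula is C12H14FNO2 (counting implicit H from valence).
  C: 12 × 12.011 = 144.132
  F: 1 × 18.998 = 18.998
  H: 14 × 1.008 = 14.112
  N: 1 × 14.007 = 14.007
  O: 2 × 15.999 = 31.998
Sum: 12×12.011 + 1×18.998 + 14×1.008 + 1×14.007 + 2×15.999 = 223.247 → 223.25 g/mol.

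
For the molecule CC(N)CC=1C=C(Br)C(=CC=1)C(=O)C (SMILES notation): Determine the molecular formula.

Walk through each heavy atom and fill implicit hydrogens from standard valence (C 4, N 3, O 2, S 2, halogen 1):
  atom 1: C, bond orders sum to 1 (valence 4) → 3 H
  atom 2: C, bond orders sum to 3 (valence 4) → 1 H
  atom 3: N, bond orders sum to 1 (valence 3) → 2 H
  atom 4: C, bond orders sum to 2 (valence 4) → 2 H
  atom 5: C, bond orders sum to 4 (valence 4) → 0 H
  atom 6: C, bond orders sum to 3 (valence 4) → 1 H
  atom 7: C, bond orders sum to 4 (valence 4) → 0 H
  atom 8: Br (halogen, monovalent) → 0 H
  atom 9: C, bond orders sum to 4 (valence 4) → 0 H
  atom 10: C, bond orders sum to 3 (valence 4) → 1 H
  atom 11: C, bond orders sum to 3 (valence 4) → 1 H
  atom 12: C, bond orders sum to 4 (valence 4) → 0 H
  atom 13: O, bond orders sum to 2 (valence 2) → 0 H
  atom 14: C, bond orders sum to 1 (valence 4) → 3 H
Totals → C:11, H:14, Br:1, N:1, O:1.

C11H14BrNO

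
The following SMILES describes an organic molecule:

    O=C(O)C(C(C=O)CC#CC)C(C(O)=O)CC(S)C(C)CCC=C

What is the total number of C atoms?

18

Count every carbon token in the SMILES (each C, including those in ring-closure positions and inside branches).
Carbon count: 18.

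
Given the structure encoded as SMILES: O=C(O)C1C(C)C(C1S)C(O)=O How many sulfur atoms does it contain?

Scan the SMILES for S atoms (remember two-letter symbols like Cl and Br are single atoms).
Sulfur count: 1.

1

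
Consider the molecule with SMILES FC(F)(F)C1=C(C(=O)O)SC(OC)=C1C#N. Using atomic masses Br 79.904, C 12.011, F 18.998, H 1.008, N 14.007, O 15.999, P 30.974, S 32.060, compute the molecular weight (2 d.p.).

First, the molecular formula is C8H4F3NO3S (counting implicit H from valence).
  C: 8 × 12.011 = 96.088
  F: 3 × 18.998 = 56.994
  H: 4 × 1.008 = 4.032
  N: 1 × 14.007 = 14.007
  O: 3 × 15.999 = 47.997
  S: 1 × 32.060 = 32.060
Sum: 8×12.011 + 3×18.998 + 4×1.008 + 1×14.007 + 3×15.999 + 1×32.060 = 251.178 → 251.18 g/mol.

251.18 g/mol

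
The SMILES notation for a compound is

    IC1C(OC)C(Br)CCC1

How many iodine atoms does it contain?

Scan the SMILES for I atoms (remember two-letter symbols like Cl and Br are single atoms).
Iodine count: 1.

1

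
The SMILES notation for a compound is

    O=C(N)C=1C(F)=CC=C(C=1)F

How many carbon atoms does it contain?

7

Count every carbon token in the SMILES (each C, including those in ring-closure positions and inside branches).
Carbon count: 7.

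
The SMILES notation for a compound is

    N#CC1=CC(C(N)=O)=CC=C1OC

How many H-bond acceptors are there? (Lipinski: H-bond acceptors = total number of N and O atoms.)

N atoms: 2; O atoms: 2.
Lipinski HBA = 2 + 2 = 4.

4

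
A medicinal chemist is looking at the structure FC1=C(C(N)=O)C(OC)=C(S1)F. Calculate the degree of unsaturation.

Molecular formula: C6H5F2NO2S.
DoU = (2C + 2 + N − H − X) / 2, where X is the halogen count and O/S are ignored.
    = (2·6 + 2 + 1 − 5 − 2) / 2 = 8 / 2 = 4.

4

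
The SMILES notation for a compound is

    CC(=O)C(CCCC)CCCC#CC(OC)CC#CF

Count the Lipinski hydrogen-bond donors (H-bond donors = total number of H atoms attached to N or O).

0

Donors: find every N or O and count the H atoms it carries.
  atom 3 (O): bond orders sum to 2 → 0 H
  atom 15 (O): bond orders sum to 2 → 0 H
Lipinski HBD = 0.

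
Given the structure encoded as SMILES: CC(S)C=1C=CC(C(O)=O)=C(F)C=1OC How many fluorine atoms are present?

Scan the SMILES for F atoms (remember two-letter symbols like Cl and Br are single atoms).
Fluorine count: 1.

1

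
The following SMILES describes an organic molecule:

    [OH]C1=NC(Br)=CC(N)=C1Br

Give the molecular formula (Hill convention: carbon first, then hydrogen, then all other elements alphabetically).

Walk through each heavy atom and fill implicit hydrogens from standard valence (C 4, N 3, O 2, S 2, halogen 1):
  atom 1: O with explicit H count 1
  atom 2: C, bond orders sum to 4 (valence 4) → 0 H
  atom 3: N, bond orders sum to 3 (valence 3) → 0 H
  atom 4: C, bond orders sum to 4 (valence 4) → 0 H
  atom 5: Br (halogen, monovalent) → 0 H
  atom 6: C, bond orders sum to 3 (valence 4) → 1 H
  atom 7: C, bond orders sum to 4 (valence 4) → 0 H
  atom 8: N, bond orders sum to 1 (valence 3) → 2 H
  atom 9: C, bond orders sum to 4 (valence 4) → 0 H
  atom 10: Br (halogen, monovalent) → 0 H
Totals → C:5, H:4, Br:2, N:2, O:1.
In Hill order: C5H4Br2N2O.

C5H4Br2N2O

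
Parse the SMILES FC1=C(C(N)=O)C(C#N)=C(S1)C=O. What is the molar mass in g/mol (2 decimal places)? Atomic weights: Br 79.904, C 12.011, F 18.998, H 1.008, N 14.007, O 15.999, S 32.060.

198.17 g/mol

First, the molecular formula is C7H3FN2O2S (counting implicit H from valence).
  C: 7 × 12.011 = 84.077
  F: 1 × 18.998 = 18.998
  H: 3 × 1.008 = 3.024
  N: 2 × 14.007 = 28.014
  O: 2 × 15.999 = 31.998
  S: 1 × 32.060 = 32.060
Sum: 7×12.011 + 1×18.998 + 3×1.008 + 2×14.007 + 2×15.999 + 1×32.060 = 198.171 → 198.17 g/mol.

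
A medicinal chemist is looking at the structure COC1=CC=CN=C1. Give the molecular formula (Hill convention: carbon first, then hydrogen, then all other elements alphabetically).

C6H7NO

Walk through each heavy atom and fill implicit hydrogens from standard valence (C 4, N 3, O 2, S 2, halogen 1):
  atom 1: C, bond orders sum to 1 (valence 4) → 3 H
  atom 2: O, bond orders sum to 2 (valence 2) → 0 H
  atom 3: C, bond orders sum to 4 (valence 4) → 0 H
  atom 4: C, bond orders sum to 3 (valence 4) → 1 H
  atom 5: C, bond orders sum to 3 (valence 4) → 1 H
  atom 6: C, bond orders sum to 3 (valence 4) → 1 H
  atom 7: N, bond orders sum to 3 (valence 3) → 0 H
  atom 8: C, bond orders sum to 3 (valence 4) → 1 H
Totals → C:6, H:7, N:1, O:1.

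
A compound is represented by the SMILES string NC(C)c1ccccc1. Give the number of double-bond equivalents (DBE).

4

Molecular formula: C8H11N.
DoU = (2C + 2 + N − H − X) / 2, where X is the halogen count and O/S are ignored.
    = (2·8 + 2 + 1 − 11 − 0) / 2 = 8 / 2 = 4.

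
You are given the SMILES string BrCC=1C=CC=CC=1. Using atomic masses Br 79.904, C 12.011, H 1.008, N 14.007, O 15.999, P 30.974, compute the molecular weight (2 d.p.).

First, the molecular formula is C7H7Br (counting implicit H from valence).
  Br: 1 × 79.904 = 79.904
  C: 7 × 12.011 = 84.077
  H: 7 × 1.008 = 7.056
Sum: 1×79.904 + 7×12.011 + 7×1.008 = 171.037 → 171.04 g/mol.

171.04 g/mol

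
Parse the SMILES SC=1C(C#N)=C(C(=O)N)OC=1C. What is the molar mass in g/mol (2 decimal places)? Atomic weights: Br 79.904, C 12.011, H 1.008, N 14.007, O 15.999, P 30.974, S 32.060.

First, the molecular formula is C7H6N2O2S (counting implicit H from valence).
  C: 7 × 12.011 = 84.077
  H: 6 × 1.008 = 6.048
  N: 2 × 14.007 = 28.014
  O: 2 × 15.999 = 31.998
  S: 1 × 32.060 = 32.060
Sum: 7×12.011 + 6×1.008 + 2×14.007 + 2×15.999 + 1×32.060 = 182.197 → 182.20 g/mol.

182.20 g/mol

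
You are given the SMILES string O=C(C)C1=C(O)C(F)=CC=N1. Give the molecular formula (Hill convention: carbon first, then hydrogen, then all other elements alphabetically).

C7H6FNO2

Walk through each heavy atom and fill implicit hydrogens from standard valence (C 4, N 3, O 2, S 2, halogen 1):
  atom 1: O, bond orders sum to 2 (valence 2) → 0 H
  atom 2: C, bond orders sum to 4 (valence 4) → 0 H
  atom 3: C, bond orders sum to 1 (valence 4) → 3 H
  atom 4: C, bond orders sum to 4 (valence 4) → 0 H
  atom 5: C, bond orders sum to 4 (valence 4) → 0 H
  atom 6: O, bond orders sum to 1 (valence 2) → 1 H
  atom 7: C, bond orders sum to 4 (valence 4) → 0 H
  atom 8: F (halogen, monovalent) → 0 H
  atom 9: C, bond orders sum to 3 (valence 4) → 1 H
  atom 10: C, bond orders sum to 3 (valence 4) → 1 H
  atom 11: N, bond orders sum to 3 (valence 3) → 0 H
Totals → C:7, H:6, F:1, N:1, O:2.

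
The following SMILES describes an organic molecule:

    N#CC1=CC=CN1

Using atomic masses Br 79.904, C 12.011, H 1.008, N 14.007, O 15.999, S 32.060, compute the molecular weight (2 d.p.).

92.10 g/mol

First, the molecular formula is C5H4N2 (counting implicit H from valence).
  C: 5 × 12.011 = 60.055
  H: 4 × 1.008 = 4.032
  N: 2 × 14.007 = 28.014
Sum: 5×12.011 + 4×1.008 + 2×14.007 = 92.101 → 92.10 g/mol.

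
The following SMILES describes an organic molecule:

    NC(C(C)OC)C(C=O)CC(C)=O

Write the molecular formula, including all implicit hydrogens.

Walk through each heavy atom and fill implicit hydrogens from standard valence (C 4, N 3, O 2, S 2, halogen 1):
  atom 1: N, bond orders sum to 1 (valence 3) → 2 H
  atom 2: C, bond orders sum to 3 (valence 4) → 1 H
  atom 3: C, bond orders sum to 3 (valence 4) → 1 H
  atom 4: C, bond orders sum to 1 (valence 4) → 3 H
  atom 5: O, bond orders sum to 2 (valence 2) → 0 H
  atom 6: C, bond orders sum to 1 (valence 4) → 3 H
  atom 7: C, bond orders sum to 3 (valence 4) → 1 H
  atom 8: C, bond orders sum to 3 (valence 4) → 1 H
  atom 9: O, bond orders sum to 2 (valence 2) → 0 H
  atom 10: C, bond orders sum to 2 (valence 4) → 2 H
  atom 11: C, bond orders sum to 4 (valence 4) → 0 H
  atom 12: C, bond orders sum to 1 (valence 4) → 3 H
  atom 13: O, bond orders sum to 2 (valence 2) → 0 H
Totals → C:9, H:17, N:1, O:3.

C9H17NO3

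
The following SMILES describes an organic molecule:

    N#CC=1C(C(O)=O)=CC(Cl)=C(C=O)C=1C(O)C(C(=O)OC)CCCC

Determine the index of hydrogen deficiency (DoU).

9

Molecular formula: C17H18ClNO6.
DoU = (2C + 2 + N − H − X) / 2, where X is the halogen count and O/S are ignored.
    = (2·17 + 2 + 1 − 18 − 1) / 2 = 18 / 2 = 9.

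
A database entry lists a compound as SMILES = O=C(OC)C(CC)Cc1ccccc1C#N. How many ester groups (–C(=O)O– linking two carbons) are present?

1

The ester motif appears at heavy-atom position 2 in the SMILES.
Other groups present: 1 nitrile.
Ester count: 1.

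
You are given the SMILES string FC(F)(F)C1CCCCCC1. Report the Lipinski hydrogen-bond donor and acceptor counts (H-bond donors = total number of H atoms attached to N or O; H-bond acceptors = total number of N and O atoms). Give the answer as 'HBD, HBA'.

Donors: find every N or O and count the H atoms it carries.
  (no N or O atoms present)
Lipinski HBD = 0.
Acceptors: N atoms = 0, O atoms = 0 → HBA = 0.

0, 0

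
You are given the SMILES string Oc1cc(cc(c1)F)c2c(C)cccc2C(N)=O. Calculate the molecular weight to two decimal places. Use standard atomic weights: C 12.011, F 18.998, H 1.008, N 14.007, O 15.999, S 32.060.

245.25 g/mol

First, the molecular formula is C14H12FNO2 (counting implicit H from valence).
  C: 14 × 12.011 = 168.154
  F: 1 × 18.998 = 18.998
  H: 12 × 1.008 = 12.096
  N: 1 × 14.007 = 14.007
  O: 2 × 15.999 = 31.998
Sum: 14×12.011 + 1×18.998 + 12×1.008 + 1×14.007 + 2×15.999 = 245.253 → 245.25 g/mol.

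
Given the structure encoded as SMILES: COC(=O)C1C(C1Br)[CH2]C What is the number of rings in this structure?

1

In SMILES, each pair of matching ring-closure digits denotes one ring-closing bond; the number of such bonds equals the number of independent rings.
Ring-closure bonds here: 1.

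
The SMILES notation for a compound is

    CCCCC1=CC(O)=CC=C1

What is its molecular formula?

Walk through each heavy atom and fill implicit hydrogens from standard valence (C 4, N 3, O 2, S 2, halogen 1):
  atom 1: C, bond orders sum to 1 (valence 4) → 3 H
  atom 2: C, bond orders sum to 2 (valence 4) → 2 H
  atom 3: C, bond orders sum to 2 (valence 4) → 2 H
  atom 4: C, bond orders sum to 2 (valence 4) → 2 H
  atom 5: C, bond orders sum to 4 (valence 4) → 0 H
  atom 6: C, bond orders sum to 3 (valence 4) → 1 H
  atom 7: C, bond orders sum to 4 (valence 4) → 0 H
  atom 8: O, bond orders sum to 1 (valence 2) → 1 H
  atom 9: C, bond orders sum to 3 (valence 4) → 1 H
  atom 10: C, bond orders sum to 3 (valence 4) → 1 H
  atom 11: C, bond orders sum to 3 (valence 4) → 1 H
Totals → C:10, H:14, O:1.

C10H14O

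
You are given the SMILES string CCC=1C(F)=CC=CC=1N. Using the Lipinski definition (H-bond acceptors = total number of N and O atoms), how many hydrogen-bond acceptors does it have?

1

N atoms: 1; O atoms: 0.
Lipinski HBA = 1 + 0 = 1.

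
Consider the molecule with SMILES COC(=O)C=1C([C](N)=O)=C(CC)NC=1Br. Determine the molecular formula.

C9H11BrN2O3

Walk through each heavy atom and fill implicit hydrogens from standard valence (C 4, N 3, O 2, S 2, halogen 1):
  atom 1: C, bond orders sum to 1 (valence 4) → 3 H
  atom 2: O, bond orders sum to 2 (valence 2) → 0 H
  atom 3: C, bond orders sum to 4 (valence 4) → 0 H
  atom 4: O, bond orders sum to 2 (valence 2) → 0 H
  atom 5: C, bond orders sum to 4 (valence 4) → 0 H
  atom 6: C, bond orders sum to 4 (valence 4) → 0 H
  atom 7: C with explicit H count 0
  atom 8: N, bond orders sum to 1 (valence 3) → 2 H
  atom 9: O, bond orders sum to 2 (valence 2) → 0 H
  atom 10: C, bond orders sum to 4 (valence 4) → 0 H
  atom 11: C, bond orders sum to 2 (valence 4) → 2 H
  atom 12: C, bond orders sum to 1 (valence 4) → 3 H
  atom 13: N, bond orders sum to 2 (valence 3) → 1 H
  atom 14: C, bond orders sum to 4 (valence 4) → 0 H
  atom 15: Br (halogen, monovalent) → 0 H
Totals → C:9, H:11, Br:1, N:2, O:3.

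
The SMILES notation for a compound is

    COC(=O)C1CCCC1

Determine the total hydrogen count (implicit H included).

12

Walk through each heavy atom and fill implicit hydrogens from standard valence (C 4, N 3, O 2, S 2, halogen 1):
  atom 1: C, bond orders sum to 1 (valence 4) → 3 H
  atom 2: O, bond orders sum to 2 (valence 2) → 0 H
  atom 3: C, bond orders sum to 4 (valence 4) → 0 H
  atom 4: O, bond orders sum to 2 (valence 2) → 0 H
  atom 5: C, bond orders sum to 3 (valence 4) → 1 H
  atom 6: C, bond orders sum to 2 (valence 4) → 2 H
  atom 7: C, bond orders sum to 2 (valence 4) → 2 H
  atom 8: C, bond orders sum to 2 (valence 4) → 2 H
  atom 9: C, bond orders sum to 2 (valence 4) → 2 H
Total hydrogens: 12.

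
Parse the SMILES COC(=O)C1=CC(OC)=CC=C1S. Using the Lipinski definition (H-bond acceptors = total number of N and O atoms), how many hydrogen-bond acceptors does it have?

N atoms: 0; O atoms: 3.
Lipinski HBA = 0 + 3 = 3.

3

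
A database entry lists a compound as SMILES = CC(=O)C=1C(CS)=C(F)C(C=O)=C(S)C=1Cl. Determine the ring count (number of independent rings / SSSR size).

In SMILES, each pair of matching ring-closure digits denotes one ring-closing bond; the number of such bonds equals the number of independent rings.
Ring-closure bonds here: 1.

1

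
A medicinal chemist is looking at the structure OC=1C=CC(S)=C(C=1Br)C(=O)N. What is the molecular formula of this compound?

C7H6BrNO2S

Walk through each heavy atom and fill implicit hydrogens from standard valence (C 4, N 3, O 2, S 2, halogen 1):
  atom 1: O, bond orders sum to 1 (valence 2) → 1 H
  atom 2: C, bond orders sum to 4 (valence 4) → 0 H
  atom 3: C, bond orders sum to 3 (valence 4) → 1 H
  atom 4: C, bond orders sum to 3 (valence 4) → 1 H
  atom 5: C, bond orders sum to 4 (valence 4) → 0 H
  atom 6: S, bond orders sum to 1 (valence 2) → 1 H
  atom 7: C, bond orders sum to 4 (valence 4) → 0 H
  atom 8: C, bond orders sum to 4 (valence 4) → 0 H
  atom 9: Br (halogen, monovalent) → 0 H
  atom 10: C, bond orders sum to 4 (valence 4) → 0 H
  atom 11: O, bond orders sum to 2 (valence 2) → 0 H
  atom 12: N, bond orders sum to 1 (valence 3) → 2 H
Totals → C:7, H:6, Br:1, N:1, O:2, S:1.
In Hill order: C7H6BrNO2S.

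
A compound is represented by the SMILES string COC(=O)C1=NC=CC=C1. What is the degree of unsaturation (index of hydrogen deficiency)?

Degree of unsaturation = (number of rings) + (number of π bonds).
Ring closures in the SMILES: 1.
π bonds: 4 double bonds (each 1 DoU) → 4 DoU from unsaturation.
Total DoU = 1 + 4 = 5.

5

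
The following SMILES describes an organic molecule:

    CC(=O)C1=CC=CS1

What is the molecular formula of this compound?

Walk through each heavy atom and fill implicit hydrogens from standard valence (C 4, N 3, O 2, S 2, halogen 1):
  atom 1: C, bond orders sum to 1 (valence 4) → 3 H
  atom 2: C, bond orders sum to 4 (valence 4) → 0 H
  atom 3: O, bond orders sum to 2 (valence 2) → 0 H
  atom 4: C, bond orders sum to 4 (valence 4) → 0 H
  atom 5: C, bond orders sum to 3 (valence 4) → 1 H
  atom 6: C, bond orders sum to 3 (valence 4) → 1 H
  atom 7: C, bond orders sum to 3 (valence 4) → 1 H
  atom 8: S, bond orders sum to 2 (valence 2) → 0 H
Totals → C:6, H:6, O:1, S:1.
In Hill order: C6H6OS.

C6H6OS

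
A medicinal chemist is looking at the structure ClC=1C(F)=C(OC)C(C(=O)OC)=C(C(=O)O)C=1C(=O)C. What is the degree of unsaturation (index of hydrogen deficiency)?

7

Molecular formula: C12H10ClFO6.
DoU = (2C + 2 + N − H − X) / 2, where X is the halogen count and O/S are ignored.
    = (2·12 + 2 + 0 − 10 − 2) / 2 = 14 / 2 = 7.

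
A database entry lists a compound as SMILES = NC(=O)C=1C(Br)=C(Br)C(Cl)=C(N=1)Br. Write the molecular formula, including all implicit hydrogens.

C6H2Br3ClN2O

Walk through each heavy atom and fill implicit hydrogens from standard valence (C 4, N 3, O 2, S 2, halogen 1):
  atom 1: N, bond orders sum to 1 (valence 3) → 2 H
  atom 2: C, bond orders sum to 4 (valence 4) → 0 H
  atom 3: O, bond orders sum to 2 (valence 2) → 0 H
  atom 4: C, bond orders sum to 4 (valence 4) → 0 H
  atom 5: C, bond orders sum to 4 (valence 4) → 0 H
  atom 6: Br (halogen, monovalent) → 0 H
  atom 7: C, bond orders sum to 4 (valence 4) → 0 H
  atom 8: Br (halogen, monovalent) → 0 H
  atom 9: C, bond orders sum to 4 (valence 4) → 0 H
  atom 10: Cl (halogen, monovalent) → 0 H
  atom 11: C, bond orders sum to 4 (valence 4) → 0 H
  atom 12: N, bond orders sum to 3 (valence 3) → 0 H
  atom 13: Br (halogen, monovalent) → 0 H
Totals → C:6, H:2, Br:3, Cl:1, N:2, O:1.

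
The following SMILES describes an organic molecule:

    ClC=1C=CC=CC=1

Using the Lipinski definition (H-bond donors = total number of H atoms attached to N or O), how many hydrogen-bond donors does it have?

0

Donors: find every N or O and count the H atoms it carries.
  (no N or O atoms present)
Lipinski HBD = 0.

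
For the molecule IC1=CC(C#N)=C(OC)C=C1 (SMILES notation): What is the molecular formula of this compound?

C8H6INO

Walk through each heavy atom and fill implicit hydrogens from standard valence (C 4, N 3, O 2, S 2, halogen 1):
  atom 1: I (halogen, monovalent) → 0 H
  atom 2: C, bond orders sum to 4 (valence 4) → 0 H
  atom 3: C, bond orders sum to 3 (valence 4) → 1 H
  atom 4: C, bond orders sum to 4 (valence 4) → 0 H
  atom 5: C, bond orders sum to 4 (valence 4) → 0 H
  atom 6: N, bond orders sum to 3 (valence 3) → 0 H
  atom 7: C, bond orders sum to 4 (valence 4) → 0 H
  atom 8: O, bond orders sum to 2 (valence 2) → 0 H
  atom 9: C, bond orders sum to 1 (valence 4) → 3 H
  atom 10: C, bond orders sum to 3 (valence 4) → 1 H
  atom 11: C, bond orders sum to 3 (valence 4) → 1 H
Totals → C:8, H:6, I:1, N:1, O:1.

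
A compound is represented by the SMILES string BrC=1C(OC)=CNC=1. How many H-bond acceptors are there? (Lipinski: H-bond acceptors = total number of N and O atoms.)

2

N atoms: 1; O atoms: 1.
Lipinski HBA = 1 + 1 = 2.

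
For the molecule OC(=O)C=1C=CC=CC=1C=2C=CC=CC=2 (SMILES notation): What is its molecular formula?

C13H10O2

Walk through each heavy atom and fill implicit hydrogens from standard valence (C 4, N 3, O 2, S 2, halogen 1):
  atom 1: O, bond orders sum to 1 (valence 2) → 1 H
  atom 2: C, bond orders sum to 4 (valence 4) → 0 H
  atom 3: O, bond orders sum to 2 (valence 2) → 0 H
  atom 4: C, bond orders sum to 4 (valence 4) → 0 H
  atom 5: C, bond orders sum to 3 (valence 4) → 1 H
  atom 6: C, bond orders sum to 3 (valence 4) → 1 H
  atom 7: C, bond orders sum to 3 (valence 4) → 1 H
  atom 8: C, bond orders sum to 3 (valence 4) → 1 H
  atom 9: C, bond orders sum to 4 (valence 4) → 0 H
  atom 10: C, bond orders sum to 4 (valence 4) → 0 H
  atom 11: C, bond orders sum to 3 (valence 4) → 1 H
  atom 12: C, bond orders sum to 3 (valence 4) → 1 H
  atom 13: C, bond orders sum to 3 (valence 4) → 1 H
  atom 14: C, bond orders sum to 3 (valence 4) → 1 H
  atom 15: C, bond orders sum to 3 (valence 4) → 1 H
Totals → C:13, H:10, O:2.
In Hill order: C13H10O2.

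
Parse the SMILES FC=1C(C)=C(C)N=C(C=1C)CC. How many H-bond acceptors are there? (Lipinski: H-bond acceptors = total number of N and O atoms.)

1

N atoms: 1; O atoms: 0.
Lipinski HBA = 1 + 0 = 1.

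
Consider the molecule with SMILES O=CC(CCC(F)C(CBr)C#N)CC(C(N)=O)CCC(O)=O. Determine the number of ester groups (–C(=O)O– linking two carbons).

Scan the SMILES for the ester motif — none present.
Groups that are present: 1 aldehyde, 1 amide, 1 carboxylic acid, 1 nitrile.

0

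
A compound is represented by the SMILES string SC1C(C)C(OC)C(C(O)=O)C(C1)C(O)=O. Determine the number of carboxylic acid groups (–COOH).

2

The carboxylic acid motif appears at heavy-atom positions 9, 14 in the SMILES.
Other groups present: 1 ether, 1 thiol.
Carboxylic acid count: 2.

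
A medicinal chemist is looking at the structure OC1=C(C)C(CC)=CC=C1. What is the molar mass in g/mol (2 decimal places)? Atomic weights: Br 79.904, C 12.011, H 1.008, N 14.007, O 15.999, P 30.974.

First, the molecular formula is C9H12O (counting implicit H from valence).
  C: 9 × 12.011 = 108.099
  H: 12 × 1.008 = 12.096
  O: 1 × 15.999 = 15.999
Sum: 9×12.011 + 12×1.008 + 1×15.999 = 136.194 → 136.19 g/mol.

136.19 g/mol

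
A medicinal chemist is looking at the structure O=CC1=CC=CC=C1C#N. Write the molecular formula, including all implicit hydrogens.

Walk through each heavy atom and fill implicit hydrogens from standard valence (C 4, N 3, O 2, S 2, halogen 1):
  atom 1: O, bond orders sum to 2 (valence 2) → 0 H
  atom 2: C, bond orders sum to 3 (valence 4) → 1 H
  atom 3: C, bond orders sum to 4 (valence 4) → 0 H
  atom 4: C, bond orders sum to 3 (valence 4) → 1 H
  atom 5: C, bond orders sum to 3 (valence 4) → 1 H
  atom 6: C, bond orders sum to 3 (valence 4) → 1 H
  atom 7: C, bond orders sum to 3 (valence 4) → 1 H
  atom 8: C, bond orders sum to 4 (valence 4) → 0 H
  atom 9: C, bond orders sum to 4 (valence 4) → 0 H
  atom 10: N, bond orders sum to 3 (valence 3) → 0 H
Totals → C:8, H:5, N:1, O:1.
In Hill order: C8H5NO.

C8H5NO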